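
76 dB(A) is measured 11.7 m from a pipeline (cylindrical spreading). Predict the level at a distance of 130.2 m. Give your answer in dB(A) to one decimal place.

Line-source attenuation: ΔL = 10·log₁₀(r₂/r₁) = 10·log₁₀(130.2/11.7) = 10.464 dB.
L₂ = 76 − 10·log₁₀(130.2/11.7) = 76 − 10.464 = 65.54 dB(A).

65.5 dB(A)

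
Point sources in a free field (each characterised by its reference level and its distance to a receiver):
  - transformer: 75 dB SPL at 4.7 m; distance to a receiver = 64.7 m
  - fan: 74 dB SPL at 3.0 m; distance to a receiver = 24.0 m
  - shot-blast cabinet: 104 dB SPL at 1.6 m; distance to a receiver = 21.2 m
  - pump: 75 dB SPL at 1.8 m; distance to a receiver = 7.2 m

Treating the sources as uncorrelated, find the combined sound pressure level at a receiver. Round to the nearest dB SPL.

82 dB SPL

Propagate each source to the receiver with L = L_ref − 20·log₁₀(r/r_ref), then add intensities.
transformer: 75 − 20·log₁₀(64.7/4.7) = 75 − 22.78 = 52.22 dB SPL.
fan: 74 − 20·log₁₀(24.0/3.0) = 74 − 18.06 = 55.94 dB SPL.
shot-blast cabinet: 104 − 20·log₁₀(21.2/1.6) = 104 − 22.44 = 81.56 dB SPL.
pump: 75 − 20·log₁₀(7.2/1.8) = 75 − 12.04 = 62.96 dB SPL.
Σ 10^(L/10) = 1.456e+08 → L_total = 10·log₁₀(1.456e+08) = 81.63 dB SPL.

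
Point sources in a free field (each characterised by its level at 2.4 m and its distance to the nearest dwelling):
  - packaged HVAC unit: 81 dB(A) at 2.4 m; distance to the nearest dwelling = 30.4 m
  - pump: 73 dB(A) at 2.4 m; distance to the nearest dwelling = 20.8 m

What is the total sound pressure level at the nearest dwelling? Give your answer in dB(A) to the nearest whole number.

60 dB(A)

Propagate each source to the receiver with L = L_ref − 20·log₁₀(r/r_ref), then add intensities.
packaged HVAC unit: 81 − 20·log₁₀(30.4/2.4) = 81 − 22.05 = 58.95 dB(A).
pump: 73 − 20·log₁₀(20.8/2.4) = 73 − 18.76 = 54.24 dB(A).
Σ 10^(L/10) = 1.050e+06 → L_total = 10·log₁₀(1.050e+06) = 60.21 dB(A).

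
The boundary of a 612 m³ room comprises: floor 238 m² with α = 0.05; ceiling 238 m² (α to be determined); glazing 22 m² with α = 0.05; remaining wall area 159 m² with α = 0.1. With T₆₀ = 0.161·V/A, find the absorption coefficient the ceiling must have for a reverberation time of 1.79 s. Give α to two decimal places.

A = 0.161·V/T₆₀ = 0.161·612/1.79 = 55.05 m² sabins.
Absorption from the other surfaces = 238·0.05 + 22·0.05 + 159·0.1 = 28.90 m², so the ceiling must supply 26.15 m² over 238 m².
α = 26.15/238 = 0.110.

0.11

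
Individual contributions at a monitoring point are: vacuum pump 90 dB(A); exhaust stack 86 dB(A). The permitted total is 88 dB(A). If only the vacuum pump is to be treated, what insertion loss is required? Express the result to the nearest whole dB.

Fixed contribution from the other source: Σ 10^(L/10) = 10^(86/10) = 3.981e+08 (86.00 dB(A)).
To meet 88 dB(A) overall, the treated vacuum pump may contribute at most 10^(88/10) − 3.981e+08 = 2.329e+08, i.e. 83.67 dB(A).
Required insertion loss = 90 − 83.67 = 6.33 dB.

6 dB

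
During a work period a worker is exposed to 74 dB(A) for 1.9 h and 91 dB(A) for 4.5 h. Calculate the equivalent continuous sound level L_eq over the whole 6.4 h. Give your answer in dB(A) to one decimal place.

The energy average is taken in the linear domain: L_eq = 10·log₁₀[(Σ tᵢ·10^(Lᵢ/10))/T], T = 6.4 h.
Σ tᵢ·10^(Lᵢ/10) = 1.9·10^(74/10) + 4.5·10^(91/10) = 5.713e+09.
L_eq = 10·log₁₀(5.713e+09/6.4) = 89.51 dB(A).

89.5 dB(A)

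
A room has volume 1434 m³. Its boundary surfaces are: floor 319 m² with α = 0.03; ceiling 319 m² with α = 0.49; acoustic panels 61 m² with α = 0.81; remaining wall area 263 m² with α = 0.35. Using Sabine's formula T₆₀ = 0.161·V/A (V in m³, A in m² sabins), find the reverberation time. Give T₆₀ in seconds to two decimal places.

Total absorption A = 319·0.03 + 319·0.49 + 61·0.81 + 263·0.35 = 307.34 m² sabins.
T₆₀ = 0.161·V/A = 0.161·1434/307.34 = 0.751 s.

0.75 s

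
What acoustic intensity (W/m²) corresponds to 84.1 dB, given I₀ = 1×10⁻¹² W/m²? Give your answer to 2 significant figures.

0.00026 W/m²

I/I₀ = 10^(84.1/10) = 2.57e+08, so I = 2.57e+08 × 10⁻¹² W/m².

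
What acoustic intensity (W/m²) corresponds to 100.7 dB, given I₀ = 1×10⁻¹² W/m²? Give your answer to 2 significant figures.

0.012 W/m²

I/I₀ = 10^(100.7/10) = 1.175e+10, so I = 1.175e+10 × 10⁻¹² W/m².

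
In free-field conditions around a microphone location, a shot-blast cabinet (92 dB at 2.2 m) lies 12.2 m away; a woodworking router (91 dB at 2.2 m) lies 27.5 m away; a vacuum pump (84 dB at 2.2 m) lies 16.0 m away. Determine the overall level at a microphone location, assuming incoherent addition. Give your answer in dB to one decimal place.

Apply inverse-square spreading to bring every level to the receiver, then sum 10^(L/10).
shot-blast cabinet: 92 − 20·log₁₀(12.2/2.2) = 92 − 14.88 = 77.12 dB.
woodworking router: 91 − 20·log₁₀(27.5/2.2) = 91 − 21.94 = 69.06 dB.
vacuum pump: 84 − 20·log₁₀(16.0/2.2) = 84 − 17.23 = 66.77 dB.
Σ 10^(L/10) = 6.434e+07 → L_total = 10·log₁₀(6.434e+07) = 78.09 dB.

78.1 dB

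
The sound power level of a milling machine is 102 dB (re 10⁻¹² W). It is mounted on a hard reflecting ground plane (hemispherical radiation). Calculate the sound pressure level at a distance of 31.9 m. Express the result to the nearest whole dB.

64 dB

L_p = L_w − 10·log₁₀(2π·r²) with r = 31.9 m.
2π·r² = 6394 m², 10·log₁₀ of that is 38.058 dB.
L_p = 102 − 38.058 = 63.94 dB.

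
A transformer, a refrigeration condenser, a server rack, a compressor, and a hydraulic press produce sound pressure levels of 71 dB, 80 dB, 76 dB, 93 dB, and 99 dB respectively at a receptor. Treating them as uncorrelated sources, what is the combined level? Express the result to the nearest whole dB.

100 dB

Incoherent sources combine by intensity addition: L_total = 10·log₁₀(Σ 10^(L_i/10)).
Σ 10^(L/10) = 10^(71/10) + 10^(80/10) + 10^(76/10) + 10^(93/10) + 10^(99/10) = 1.009e+10.
L_total = 10·log₁₀(1.009e+10) = 100.04 dB.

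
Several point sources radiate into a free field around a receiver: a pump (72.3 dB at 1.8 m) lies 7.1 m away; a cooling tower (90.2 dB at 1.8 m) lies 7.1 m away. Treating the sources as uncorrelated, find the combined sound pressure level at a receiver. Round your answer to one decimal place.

First find each source's level at the receiver (point-source: −20·log₁₀(r/r_ref)), then combine on an intensity basis.
pump: 72.3 − 20·log₁₀(7.1/1.8) = 72.3 − 11.92 = 60.38 dB.
cooling tower: 90.2 − 20·log₁₀(7.1/1.8) = 90.2 − 11.92 = 78.28 dB.
Σ 10^(L/10) = 6.839e+07 → L_total = 10·log₁₀(6.839e+07) = 78.35 dB.

78.4 dB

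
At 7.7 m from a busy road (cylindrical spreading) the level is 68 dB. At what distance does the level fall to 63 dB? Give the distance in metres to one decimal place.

24.3 m

Line-source spreading drops the level by 10·log₁₀(r₂/r₁); inverting, r₂/r₁ = 10^(ΔL/10).
r₂ = 7.7·10^((68−63)/10) = 7.7·10^(5.0/10) = 24.35 m.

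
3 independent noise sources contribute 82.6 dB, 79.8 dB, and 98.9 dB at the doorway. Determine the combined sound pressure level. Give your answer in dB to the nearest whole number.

For uncorrelated sources the intensities add, so convert each level to linear form, sum, and take 10·log₁₀ of the total.
Σ 10^(L/10) = 10^(82.6/10) + 10^(79.8/10) + 10^(98.9/10) = 8.040e+09.
L_total = 10·log₁₀(8.040e+09) = 99.05 dB.

99 dB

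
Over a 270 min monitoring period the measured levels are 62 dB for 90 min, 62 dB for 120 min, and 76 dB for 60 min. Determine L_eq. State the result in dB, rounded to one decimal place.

70.0 dB

L_eq = 10·log₁₀[(1/T)·Σ tᵢ·10^(Lᵢ/10)] with T = 270 min.
Σ tᵢ·10^(Lᵢ/10) = 90·10^(62/10) + 120·10^(62/10) + 60·10^(76/10) = 2.721e+09.
L_eq = 10·log₁₀(2.721e+09/270) = 70.03 dB.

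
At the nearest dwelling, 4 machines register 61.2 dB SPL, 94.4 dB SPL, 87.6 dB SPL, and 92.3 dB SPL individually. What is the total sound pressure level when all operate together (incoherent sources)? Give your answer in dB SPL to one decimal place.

For uncorrelated sources the intensities add, so convert each level to linear form, sum, and take 10·log₁₀ of the total.
Σ 10^(L/10) = 10^(61.2/10) + 10^(94.4/10) + 10^(87.6/10) + 10^(92.3/10) = 5.029e+09.
L_total = 10·log₁₀(5.029e+09) = 97.02 dB SPL.

97.0 dB SPL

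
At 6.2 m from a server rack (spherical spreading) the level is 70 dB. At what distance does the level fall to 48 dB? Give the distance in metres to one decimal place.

Point-source spreading drops the level by 20·log₁₀(r₂/r₁); inverting, r₂/r₁ = 10^(ΔL/20).
r₂ = 6.2·10^((70−48)/20) = 6.2·10^(22.0/20) = 78.05 m.

78.1 m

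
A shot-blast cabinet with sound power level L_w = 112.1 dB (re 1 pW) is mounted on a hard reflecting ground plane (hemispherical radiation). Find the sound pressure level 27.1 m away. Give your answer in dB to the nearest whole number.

L_p = L_w − 10·log₁₀(2π·r²) with r = 27.1 m.
2π·r² = 4614 m², 10·log₁₀ of that is 36.641 dB.
L_p = 112.1 − 36.641 = 75.46 dB.

75 dB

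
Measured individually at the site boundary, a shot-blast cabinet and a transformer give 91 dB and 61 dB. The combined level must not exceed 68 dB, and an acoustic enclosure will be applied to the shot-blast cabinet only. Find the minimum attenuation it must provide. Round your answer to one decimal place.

Everything except the shot-blast cabinet sums to 10^(61/10) = 1.259e+06 in linear terms, 61.00 dB.
The limit corresponds to 10^(68/10) = 6.310e+06; subtracting the fixed part leaves 5.051e+06 for the shot-blast cabinet, i.e. 67.03 dB.
Required insertion loss = 91 − 67.03 = 23.97 dB.

24.0 dB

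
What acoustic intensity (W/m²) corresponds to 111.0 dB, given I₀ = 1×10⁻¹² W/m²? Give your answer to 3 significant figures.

0.126 W/m²

I/I₀ = 10^(111.0/10) = 1.259e+11, so I = 1.259e+11 × 10⁻¹² W/m².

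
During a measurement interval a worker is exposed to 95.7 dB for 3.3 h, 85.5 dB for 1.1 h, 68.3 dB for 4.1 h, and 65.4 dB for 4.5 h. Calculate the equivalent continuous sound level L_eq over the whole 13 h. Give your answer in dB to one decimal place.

89.9 dB

The energy average is taken in the linear domain: L_eq = 10·log₁₀[(Σ tᵢ·10^(Lᵢ/10))/T], T = 13 h.
Σ tᵢ·10^(Lᵢ/10) = 3.3·10^(95.7/10) + 1.1·10^(85.5/10) + 4.1·10^(68.3/10) + 4.5·10^(65.4/10) = 1.269e+10.
L_eq = 10·log₁₀(1.269e+10/13) = 89.90 dB.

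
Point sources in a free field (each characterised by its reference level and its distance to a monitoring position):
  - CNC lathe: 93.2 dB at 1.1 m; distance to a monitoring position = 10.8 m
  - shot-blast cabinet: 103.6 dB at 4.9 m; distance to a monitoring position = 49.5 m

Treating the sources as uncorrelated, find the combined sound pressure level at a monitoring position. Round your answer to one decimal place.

First find each source's level at the receiver (point-source: −20·log₁₀(r/r_ref)), then combine on an intensity basis.
CNC lathe: 93.2 − 20·log₁₀(10.8/1.1) = 93.2 − 19.84 = 73.36 dB.
shot-blast cabinet: 103.6 − 20·log₁₀(49.5/4.9) = 103.6 − 20.09 = 83.51 dB.
Σ 10^(L/10) = 2.462e+08 → L_total = 10·log₁₀(2.462e+08) = 83.91 dB.

83.9 dB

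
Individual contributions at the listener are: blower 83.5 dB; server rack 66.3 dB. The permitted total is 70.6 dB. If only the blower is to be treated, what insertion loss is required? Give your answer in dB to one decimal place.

Fixed contribution from the other source: Σ 10^(L/10) = 10^(66.3/10) = 4.266e+06 (66.30 dB).
The limit corresponds to 10^(70.6/10) = 1.148e+07; subtracting the fixed part leaves 7.216e+06 for the blower, i.e. 68.58 dB.
Required insertion loss = 83.5 − 68.58 = 14.92 dB.

14.9 dB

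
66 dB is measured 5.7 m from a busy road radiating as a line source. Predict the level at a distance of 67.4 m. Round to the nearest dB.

Cylindrical spreading from a line source gives a 10·log₁₀(r₂/r₁) drop.
L₂ = 66 − 10·log₁₀(67.4/5.7) = 66 − 10.728 = 55.27 dB.

55 dB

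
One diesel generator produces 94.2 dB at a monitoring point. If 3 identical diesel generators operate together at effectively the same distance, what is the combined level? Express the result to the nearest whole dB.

99 dB

With 3 equal, uncorrelated contributions the intensity is 3× that of one unit, giving a rise of 10·log₁₀ 3.
L_total = 94.2 + 10·log₁₀(3) = 94.2 + 4.771 = 98.97 dB.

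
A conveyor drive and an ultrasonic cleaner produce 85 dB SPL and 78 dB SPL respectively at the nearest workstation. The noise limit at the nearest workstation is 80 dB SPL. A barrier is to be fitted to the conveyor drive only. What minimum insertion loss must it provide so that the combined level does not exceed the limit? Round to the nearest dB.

9 dB

Fixed contribution from the other source: Σ 10^(L/10) = 10^(78/10) = 6.310e+07 (78.00 dB SPL).
The limit corresponds to 10^(80/10) = 1.000e+08; subtracting the fixed part leaves 3.690e+07 for the conveyor drive, i.e. 75.67 dB SPL.
So the conveyor drive must be reduced from 85 to 75.67 dB SPL: IL = 9.33 dB.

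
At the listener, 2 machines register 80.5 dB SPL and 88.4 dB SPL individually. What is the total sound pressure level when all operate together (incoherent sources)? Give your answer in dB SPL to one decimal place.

89.1 dB SPL

Incoherent sources combine by intensity addition: L_total = 10·log₁₀(Σ 10^(L_i/10)).
Σ 10^(L/10) = 10^(80.5/10) + 10^(88.4/10) = 8.040e+08.
L_total = 10·log₁₀(8.040e+08) = 89.05 dB SPL.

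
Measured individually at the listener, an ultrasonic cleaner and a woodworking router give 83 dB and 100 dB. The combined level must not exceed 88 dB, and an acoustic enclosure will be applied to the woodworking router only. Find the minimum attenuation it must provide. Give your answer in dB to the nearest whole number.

Fixed contribution from the other source: Σ 10^(L/10) = 10^(83/10) = 1.995e+08 (83.00 dB).
To meet 88 dB overall, the treated woodworking router may contribute at most 10^(88/10) − 1.995e+08 = 4.314e+08, i.e. 86.35 dB.
Required insertion loss = 100 − 86.35 = 13.65 dB.

14 dB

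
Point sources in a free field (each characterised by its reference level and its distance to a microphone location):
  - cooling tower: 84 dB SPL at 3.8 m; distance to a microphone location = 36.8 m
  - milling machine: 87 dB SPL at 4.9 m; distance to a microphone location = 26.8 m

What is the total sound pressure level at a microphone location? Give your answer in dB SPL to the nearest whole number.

73 dB SPL

Propagate each source to the receiver with L = L_ref − 20·log₁₀(r/r_ref), then add intensities.
cooling tower: 84 − 20·log₁₀(36.8/3.8) = 84 − 19.72 = 64.28 dB SPL.
milling machine: 87 − 20·log₁₀(26.8/4.9) = 87 − 14.76 = 72.24 dB SPL.
Σ 10^(L/10) = 1.943e+07 → L_total = 10·log₁₀(1.943e+07) = 72.89 dB SPL.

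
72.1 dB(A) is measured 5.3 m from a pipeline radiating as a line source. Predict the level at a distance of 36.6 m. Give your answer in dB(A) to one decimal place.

63.7 dB(A)

Line-source attenuation: ΔL = 10·log₁₀(r₂/r₁) = 10·log₁₀(36.6/5.3) = 8.392 dB.
L₂ = 72.1 − 10·log₁₀(36.6/5.3) = 72.1 − 8.392 = 63.71 dB(A).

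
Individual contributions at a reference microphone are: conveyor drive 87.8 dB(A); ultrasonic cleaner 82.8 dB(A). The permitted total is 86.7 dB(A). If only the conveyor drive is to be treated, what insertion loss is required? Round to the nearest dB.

3 dB

Everything except the conveyor drive sums to 10^(82.8/10) = 1.905e+08 in linear terms, 82.80 dB(A).
The limit corresponds to 10^(86.7/10) = 4.677e+08; subtracting the fixed part leaves 2.772e+08 for the conveyor drive, i.e. 84.43 dB(A).
Required insertion loss = 87.8 − 84.43 = 3.37 dB.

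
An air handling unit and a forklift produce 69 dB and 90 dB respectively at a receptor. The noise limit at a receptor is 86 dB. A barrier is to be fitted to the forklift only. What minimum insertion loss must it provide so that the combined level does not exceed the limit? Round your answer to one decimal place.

4.1 dB

Fixed contribution from the other source: Σ 10^(L/10) = 10^(69/10) = 7.943e+06 (69.00 dB).
The limit corresponds to 10^(86/10) = 3.981e+08; subtracting the fixed part leaves 3.902e+08 for the forklift, i.e. 85.91 dB.
Required insertion loss = 90 − 85.91 = 4.09 dB.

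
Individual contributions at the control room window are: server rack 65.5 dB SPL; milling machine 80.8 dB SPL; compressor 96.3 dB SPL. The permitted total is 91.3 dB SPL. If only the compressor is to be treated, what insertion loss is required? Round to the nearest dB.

The untreated sources together contribute 10^(65.5/10) + 10^(80.8/10) = 1.238e+08, i.e. 80.93 dB SPL.
To meet 91.3 dB SPL overall, the treated compressor may contribute at most 10^(91.3/10) − 1.238e+08 = 1.225e+09, i.e. 90.88 dB SPL.
Required insertion loss = 96.3 − 90.88 = 5.42 dB.

5 dB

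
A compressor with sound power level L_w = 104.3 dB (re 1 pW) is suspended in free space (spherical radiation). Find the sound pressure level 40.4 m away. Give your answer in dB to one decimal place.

61.2 dB

L_p = L_w − 10·log₁₀(4π·r²) with r = 40.4 m.
4π·r² = 2.051e+04 m², 10·log₁₀ of that is 43.120 dB.
L_p = 104.3 − 43.120 = 61.18 dB.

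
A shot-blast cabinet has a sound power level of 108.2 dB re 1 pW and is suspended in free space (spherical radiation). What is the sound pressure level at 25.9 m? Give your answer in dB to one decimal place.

68.9 dB

Free-field spherical radiation: L_p = L_w − 10·log₁₀(4π·r²), r = 25.9 m.
4π·r² = 8430 m², 10·log₁₀ of that is 39.258 dB.
L_p = 108.2 − 39.258 = 68.94 dB.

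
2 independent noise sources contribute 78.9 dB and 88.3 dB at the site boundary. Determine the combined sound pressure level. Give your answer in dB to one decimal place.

Incoherent sources combine by intensity addition: L_total = 10·log₁₀(Σ 10^(L_i/10)).
Σ 10^(L/10) = 10^(78.9/10) + 10^(88.3/10) = 7.537e+08.
L_total = 10·log₁₀(7.537e+08) = 88.77 dB.

88.8 dB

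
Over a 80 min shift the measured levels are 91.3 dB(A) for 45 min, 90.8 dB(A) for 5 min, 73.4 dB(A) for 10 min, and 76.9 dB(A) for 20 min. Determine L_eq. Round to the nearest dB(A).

L_eq = 10·log₁₀[(1/T)·Σ tᵢ·10^(Lᵢ/10)] with T = 80 min.
Σ tᵢ·10^(Lᵢ/10) = 45·10^(91.3/10) + 5·10^(90.8/10) + 10·10^(73.4/10) + 20·10^(76.9/10) = 6.791e+10.
L_eq = 10·log₁₀(6.791e+10/80) = 89.29 dB(A).

89 dB(A)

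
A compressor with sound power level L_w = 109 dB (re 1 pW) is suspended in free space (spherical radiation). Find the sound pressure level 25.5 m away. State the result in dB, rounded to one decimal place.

69.9 dB

Free-field spherical radiation: L_p = L_w − 10·log₁₀(4π·r²), r = 25.5 m.
4π·r² = 8171 m², 10·log₁₀ of that is 39.123 dB.
L_p = 109 − 39.123 = 69.88 dB.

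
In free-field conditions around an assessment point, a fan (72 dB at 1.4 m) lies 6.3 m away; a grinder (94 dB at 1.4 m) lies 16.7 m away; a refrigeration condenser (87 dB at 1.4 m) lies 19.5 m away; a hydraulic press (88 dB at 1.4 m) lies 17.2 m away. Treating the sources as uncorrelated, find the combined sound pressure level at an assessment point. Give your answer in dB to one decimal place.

Propagate each source to the receiver with L = L_ref − 20·log₁₀(r/r_ref), then add intensities.
fan: 72 − 20·log₁₀(6.3/1.4) = 72 − 13.06 = 58.94 dB.
grinder: 94 − 20·log₁₀(16.7/1.4) = 94 − 21.53 = 72.47 dB.
refrigeration condenser: 87 − 20·log₁₀(19.5/1.4) = 87 − 22.88 = 64.12 dB.
hydraulic press: 88 − 20·log₁₀(17.2/1.4) = 88 − 21.79 = 66.21 dB.
Σ 10^(L/10) = 2.520e+07 → L_total = 10·log₁₀(2.520e+07) = 74.01 dB.

74.0 dB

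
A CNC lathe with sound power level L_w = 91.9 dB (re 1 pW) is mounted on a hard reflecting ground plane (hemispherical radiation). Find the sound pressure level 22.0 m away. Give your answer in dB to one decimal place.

The power spreads over a hemisphere of area 2π·r², so L_p = L_w − 10·log₁₀(2π·r²).
2π·r² = 3041 m², 10·log₁₀ of that is 34.830 dB.
L_p = 91.9 − 34.830 = 57.07 dB.

57.1 dB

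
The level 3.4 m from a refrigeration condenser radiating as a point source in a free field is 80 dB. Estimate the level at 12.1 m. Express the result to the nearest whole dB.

69 dB

For a point source, L₂ = L₁ − 20·log₁₀(r₂/r₁).
L₂ = 80 − 20·log₁₀(12.1/3.4) = 80 − 11.026 = 68.97 dB.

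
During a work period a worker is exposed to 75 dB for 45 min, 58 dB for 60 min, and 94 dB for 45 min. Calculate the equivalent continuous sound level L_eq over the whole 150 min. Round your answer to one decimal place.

L_eq = 10·log₁₀[(1/T)·Σ tᵢ·10^(Lᵢ/10)] with T = 150 min.
Σ tᵢ·10^(Lᵢ/10) = 45·10^(75/10) + 60·10^(58/10) + 45·10^(94/10) = 1.145e+11.
L_eq = 10·log₁₀(1.145e+11/150) = 88.83 dB.

88.8 dB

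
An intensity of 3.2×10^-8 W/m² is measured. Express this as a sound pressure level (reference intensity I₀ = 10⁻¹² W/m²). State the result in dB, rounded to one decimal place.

45.1 dB

Dividing by I₀ shifts the exponent by 12: I/I₀ = 3.2×10^4.
L = 10·(0.5051 + 4) = 45.05 dB.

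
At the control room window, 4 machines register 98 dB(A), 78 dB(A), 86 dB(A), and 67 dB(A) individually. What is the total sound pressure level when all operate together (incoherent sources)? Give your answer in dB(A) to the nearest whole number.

Incoherent sources combine by intensity addition: L_total = 10·log₁₀(Σ 10^(L_i/10)).
Σ 10^(L/10) = 10^(98/10) + 10^(78/10) + 10^(86/10) + 10^(67/10) = 6.776e+09.
L_total = 10·log₁₀(6.776e+09) = 98.31 dB(A).

98 dB(A)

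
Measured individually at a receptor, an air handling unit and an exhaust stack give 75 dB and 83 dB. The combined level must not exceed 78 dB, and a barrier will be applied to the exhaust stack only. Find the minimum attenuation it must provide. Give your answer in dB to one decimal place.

8.0 dB

Fixed contribution from the other source: Σ 10^(L/10) = 10^(75/10) = 3.162e+07 (75.00 dB).
The limit corresponds to 10^(78/10) = 6.310e+07; subtracting the fixed part leaves 3.147e+07 for the exhaust stack, i.e. 74.98 dB.
Required insertion loss = 83 − 74.98 = 8.02 dB.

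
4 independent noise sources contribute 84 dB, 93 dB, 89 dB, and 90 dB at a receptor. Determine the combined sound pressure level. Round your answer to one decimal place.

96.1 dB

For uncorrelated sources the intensities add, so convert each level to linear form, sum, and take 10·log₁₀ of the total.
Σ 10^(L/10) = 10^(84/10) + 10^(93/10) + 10^(89/10) + 10^(90/10) = 4.041e+09.
L_total = 10·log₁₀(4.041e+09) = 96.06 dB.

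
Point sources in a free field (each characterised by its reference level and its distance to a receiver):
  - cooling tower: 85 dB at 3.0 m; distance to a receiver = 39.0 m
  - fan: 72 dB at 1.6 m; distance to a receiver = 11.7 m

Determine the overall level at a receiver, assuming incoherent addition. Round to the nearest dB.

63 dB

First find each source's level at the receiver (point-source: −20·log₁₀(r/r_ref)), then combine on an intensity basis.
cooling tower: 85 − 20·log₁₀(39.0/3.0) = 85 − 22.28 = 62.72 dB.
fan: 72 − 20·log₁₀(11.7/1.6) = 72 − 17.28 = 54.72 dB.
Σ 10^(L/10) = 2.168e+06 → L_total = 10·log₁₀(2.168e+06) = 63.36 dB.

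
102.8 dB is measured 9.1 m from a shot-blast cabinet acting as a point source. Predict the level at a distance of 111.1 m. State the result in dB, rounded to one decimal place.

Point-source attenuation: ΔL = 20·log₁₀(r₂/r₁) = 20·log₁₀(111.1/9.1) = 21.733 dB.
L₂ = 102.8 − 20·log₁₀(111.1/9.1) = 102.8 − 21.733 = 81.07 dB.

81.1 dB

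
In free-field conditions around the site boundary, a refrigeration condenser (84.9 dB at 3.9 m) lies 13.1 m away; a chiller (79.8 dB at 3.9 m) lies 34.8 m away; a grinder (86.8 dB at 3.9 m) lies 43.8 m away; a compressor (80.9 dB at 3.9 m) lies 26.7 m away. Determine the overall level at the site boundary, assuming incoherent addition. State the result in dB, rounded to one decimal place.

75.4 dB

Apply inverse-square spreading to bring every level to the receiver, then sum 10^(L/10).
refrigeration condenser: 84.9 − 20·log₁₀(13.1/3.9) = 84.9 − 10.52 = 74.38 dB.
chiller: 79.8 − 20·log₁₀(34.8/3.9) = 79.8 − 19.01 = 60.79 dB.
grinder: 86.8 − 20·log₁₀(43.8/3.9) = 86.8 − 21.01 = 65.79 dB.
compressor: 80.9 − 20·log₁₀(26.7/3.9) = 80.9 − 16.71 = 64.19 dB.
Σ 10^(L/10) = 3.501e+07 → L_total = 10·log₁₀(3.501e+07) = 75.44 dB.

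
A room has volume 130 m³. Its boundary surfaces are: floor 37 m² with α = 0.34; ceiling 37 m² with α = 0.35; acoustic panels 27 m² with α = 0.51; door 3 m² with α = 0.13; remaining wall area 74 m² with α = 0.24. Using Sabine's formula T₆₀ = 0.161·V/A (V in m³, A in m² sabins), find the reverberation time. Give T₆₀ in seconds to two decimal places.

0.36 s

A = Σ Sᵢαᵢ = 37·0.34 + 37·0.35 + 27·0.51 + 3·0.13 + 74·0.24 = 57.45 m².
T₆₀ = 0.161·V/A = 0.161·130/57.45 = 0.364 s.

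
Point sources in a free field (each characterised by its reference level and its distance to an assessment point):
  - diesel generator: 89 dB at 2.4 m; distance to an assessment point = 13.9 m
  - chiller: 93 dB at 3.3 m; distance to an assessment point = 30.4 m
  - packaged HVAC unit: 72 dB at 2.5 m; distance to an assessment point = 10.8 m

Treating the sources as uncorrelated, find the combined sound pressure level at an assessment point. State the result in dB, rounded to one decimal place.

76.8 dB

Apply inverse-square spreading to bring every level to the receiver, then sum 10^(L/10).
diesel generator: 89 − 20·log₁₀(13.9/2.4) = 89 − 15.26 = 73.74 dB.
chiller: 93 − 20·log₁₀(30.4/3.3) = 93 − 19.29 = 73.71 dB.
packaged HVAC unit: 72 − 20·log₁₀(10.8/2.5) = 72 − 12.71 = 59.29 dB.
Σ 10^(L/10) = 4.804e+07 → L_total = 10·log₁₀(4.804e+07) = 76.82 dB.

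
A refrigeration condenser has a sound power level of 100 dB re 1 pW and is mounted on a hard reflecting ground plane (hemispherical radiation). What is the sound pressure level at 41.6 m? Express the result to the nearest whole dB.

60 dB

L_p = L_w − 10·log₁₀(2π·r²) with r = 41.6 m.
2π·r² = 1.087e+04 m², 10·log₁₀ of that is 40.364 dB.
L_p = 100 − 40.364 = 59.64 dB.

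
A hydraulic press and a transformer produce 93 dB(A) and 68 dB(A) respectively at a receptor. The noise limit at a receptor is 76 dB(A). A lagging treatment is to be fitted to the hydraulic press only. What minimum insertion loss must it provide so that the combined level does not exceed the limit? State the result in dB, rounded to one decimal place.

17.7 dB

Fixed contribution from the other source: Σ 10^(L/10) = 10^(68/10) = 6.310e+06 (68.00 dB(A)).
The limit corresponds to 10^(76/10) = 3.981e+07; subtracting the fixed part leaves 3.350e+07 for the hydraulic press, i.e. 75.25 dB(A).
So the hydraulic press must be reduced from 93 to 75.25 dB(A): IL = 17.75 dB.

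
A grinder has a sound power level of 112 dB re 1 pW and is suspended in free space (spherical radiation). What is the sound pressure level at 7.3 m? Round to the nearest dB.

L_p = L_w − 10·log₁₀(4π·r²) with r = 7.3 m.
4π·r² = 669.7 m², 10·log₁₀ of that is 28.259 dB.
L_p = 112 − 28.259 = 83.74 dB.

84 dB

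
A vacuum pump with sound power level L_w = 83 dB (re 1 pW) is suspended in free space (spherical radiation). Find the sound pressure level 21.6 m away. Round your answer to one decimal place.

L_p = L_w − 10·log₁₀(4π·r²) with r = 21.6 m.
4π·r² = 5863 m², 10·log₁₀ of that is 37.681 dB.
L_p = 83 − 37.681 = 45.32 dB.

45.3 dB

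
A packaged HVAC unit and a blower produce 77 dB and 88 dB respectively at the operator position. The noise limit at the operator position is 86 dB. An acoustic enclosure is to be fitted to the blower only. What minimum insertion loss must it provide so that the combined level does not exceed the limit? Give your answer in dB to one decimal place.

2.6 dB

Everything except the blower sums to 10^(77/10) = 5.012e+07 in linear terms, 77.00 dB.
The limit corresponds to 10^(86/10) = 3.981e+08; subtracting the fixed part leaves 3.480e+08 for the blower, i.e. 85.42 dB.
So the blower must be reduced from 88 to 85.42 dB: IL = 2.58 dB.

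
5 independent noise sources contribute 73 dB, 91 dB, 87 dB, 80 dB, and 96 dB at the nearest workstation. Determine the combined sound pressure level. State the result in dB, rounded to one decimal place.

97.7 dB

Incoherent sources combine by intensity addition: L_total = 10·log₁₀(Σ 10^(L_i/10)).
Σ 10^(L/10) = 10^(73/10) + 10^(91/10) + 10^(87/10) + 10^(80/10) + 10^(96/10) = 5.861e+09.
L_total = 10·log₁₀(5.861e+09) = 97.68 dB.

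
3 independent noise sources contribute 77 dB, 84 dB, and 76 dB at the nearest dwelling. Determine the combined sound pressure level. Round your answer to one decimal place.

85.3 dB

Incoherent sources combine by intensity addition: L_total = 10·log₁₀(Σ 10^(L_i/10)).
Σ 10^(L/10) = 10^(77/10) + 10^(84/10) + 10^(76/10) = 3.411e+08.
L_total = 10·log₁₀(3.411e+08) = 85.33 dB.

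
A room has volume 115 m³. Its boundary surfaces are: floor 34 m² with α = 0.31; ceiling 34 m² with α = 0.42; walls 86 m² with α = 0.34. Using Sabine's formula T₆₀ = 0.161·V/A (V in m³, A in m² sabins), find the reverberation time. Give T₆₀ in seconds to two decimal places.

0.34 s

A = Σ Sᵢαᵢ = 34·0.31 + 34·0.42 + 86·0.34 = 54.06 m².
T₆₀ = 0.161 × 115 / 54.06 = 0.342 s.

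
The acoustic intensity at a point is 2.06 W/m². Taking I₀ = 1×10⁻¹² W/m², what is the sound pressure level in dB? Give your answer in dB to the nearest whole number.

123 dB

Dividing by I₀ shifts the exponent by 12: I/I₀ = 2.06×10^12.
L = 10·(0.3139 + 12) = 123.14 dB.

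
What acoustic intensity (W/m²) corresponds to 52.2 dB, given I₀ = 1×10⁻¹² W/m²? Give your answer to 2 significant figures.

1.7e-07 W/m²

L = 10·log₁₀(I/I₀) ⇒ I = I₀·10^(L/10) = 10⁻¹² × 10^5.22.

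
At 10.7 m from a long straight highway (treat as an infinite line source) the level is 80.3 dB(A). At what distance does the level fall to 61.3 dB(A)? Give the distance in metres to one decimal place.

849.9 m

For a line source L₁ − L₂ = 10·log₁₀(r₂/r₁), so r₂ = r₁·10^((L₁−L₂)/10).
r₂ = 10.7·10^((80.3−61.3)/10) = 10.7·10^(19.0/10) = 849.93 m.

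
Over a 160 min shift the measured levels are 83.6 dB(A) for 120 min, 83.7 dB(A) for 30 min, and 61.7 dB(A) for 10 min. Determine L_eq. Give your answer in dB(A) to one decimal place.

83.3 dB(A)

The energy average is taken in the linear domain: L_eq = 10·log₁₀[(Σ tᵢ·10^(Lᵢ/10))/T], T = 160 min.
Σ tᵢ·10^(Lᵢ/10) = 120·10^(83.6/10) + 30·10^(83.7/10) + 10·10^(61.7/10) = 3.454e+10.
L_eq = 10·log₁₀(3.454e+10/160) = 83.34 dB(A).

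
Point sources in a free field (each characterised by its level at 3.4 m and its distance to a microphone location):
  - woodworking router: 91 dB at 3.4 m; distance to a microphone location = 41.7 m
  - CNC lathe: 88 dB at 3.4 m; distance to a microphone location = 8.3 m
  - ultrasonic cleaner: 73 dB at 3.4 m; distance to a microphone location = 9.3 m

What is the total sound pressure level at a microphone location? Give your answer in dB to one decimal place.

First find each source's level at the receiver (point-source: −20·log₁₀(r/r_ref)), then combine on an intensity basis.
woodworking router: 91 − 20·log₁₀(41.7/3.4) = 91 − 21.77 = 69.23 dB.
CNC lathe: 88 − 20·log₁₀(8.3/3.4) = 88 − 7.75 = 80.25 dB.
ultrasonic cleaner: 73 − 20·log₁₀(9.3/3.4) = 73 − 8.74 = 64.26 dB.
Σ 10^(L/10) = 1.169e+08 → L_total = 10·log₁₀(1.169e+08) = 80.68 dB.

80.7 dB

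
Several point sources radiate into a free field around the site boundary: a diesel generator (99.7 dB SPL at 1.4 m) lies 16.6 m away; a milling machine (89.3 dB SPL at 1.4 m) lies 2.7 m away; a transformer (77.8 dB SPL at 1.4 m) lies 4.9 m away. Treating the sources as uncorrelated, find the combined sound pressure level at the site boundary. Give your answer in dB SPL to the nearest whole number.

First find each source's level at the receiver (point-source: −20·log₁₀(r/r_ref)), then combine on an intensity basis.
diesel generator: 99.7 − 20·log₁₀(16.6/1.4) = 99.7 − 21.48 = 78.22 dB SPL.
milling machine: 89.3 − 20·log₁₀(2.7/1.4) = 89.3 − 5.70 = 83.60 dB SPL.
transformer: 77.8 − 20·log₁₀(4.9/1.4) = 77.8 − 10.88 = 66.92 dB SPL.
Σ 10^(L/10) = 3.001e+08 → L_total = 10·log₁₀(3.001e+08) = 84.77 dB SPL.

85 dB SPL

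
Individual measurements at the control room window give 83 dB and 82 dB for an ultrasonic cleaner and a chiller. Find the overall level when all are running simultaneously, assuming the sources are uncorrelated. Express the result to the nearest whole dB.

For uncorrelated sources the intensities add, so convert each level to linear form, sum, and take 10·log₁₀ of the total.
Σ 10^(L/10) = 10^(83/10) + 10^(82/10) = 3.580e+08.
L_total = 10·log₁₀(3.580e+08) = 85.54 dB.

86 dB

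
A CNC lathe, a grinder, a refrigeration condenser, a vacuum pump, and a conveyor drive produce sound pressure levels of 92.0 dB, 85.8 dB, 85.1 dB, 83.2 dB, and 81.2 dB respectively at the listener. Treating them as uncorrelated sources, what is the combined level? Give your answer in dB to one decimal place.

Incoherent sources combine by intensity addition: L_total = 10·log₁₀(Σ 10^(L_i/10)).
Σ 10^(L/10) = 10^(92.0/10) + 10^(85.8/10) + 10^(85.1/10) + 10^(83.2/10) + 10^(81.2/10) = 2.629e+09.
L_total = 10·log₁₀(2.629e+09) = 94.20 dB.

94.2 dB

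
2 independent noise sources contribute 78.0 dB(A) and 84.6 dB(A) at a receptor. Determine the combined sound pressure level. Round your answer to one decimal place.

For uncorrelated sources the intensities add, so convert each level to linear form, sum, and take 10·log₁₀ of the total.
Σ 10^(L/10) = 10^(78.0/10) + 10^(84.6/10) = 3.515e+08.
L_total = 10·log₁₀(3.515e+08) = 85.46 dB(A).

85.5 dB(A)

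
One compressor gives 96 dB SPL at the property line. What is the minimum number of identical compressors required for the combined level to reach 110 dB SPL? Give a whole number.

26

Need L₁ + 10·log₁₀ N ≥ 110, i.e. log₁₀ N ≥ 1.40.
N ≥ 10^(14.0/10) = 25.119, so N = 26.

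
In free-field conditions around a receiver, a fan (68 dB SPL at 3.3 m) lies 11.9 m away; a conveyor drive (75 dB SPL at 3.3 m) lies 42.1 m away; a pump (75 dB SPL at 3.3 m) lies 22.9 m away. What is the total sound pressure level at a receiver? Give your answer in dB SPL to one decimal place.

Apply inverse-square spreading to bring every level to the receiver, then sum 10^(L/10).
fan: 68 − 20·log₁₀(11.9/3.3) = 68 − 11.14 = 56.86 dB SPL.
conveyor drive: 75 − 20·log₁₀(42.1/3.3) = 75 − 22.12 = 52.88 dB SPL.
pump: 75 − 20·log₁₀(22.9/3.3) = 75 − 16.83 = 58.17 dB SPL.
Σ 10^(L/10) = 1.336e+06 → L_total = 10·log₁₀(1.336e+06) = 61.26 dB SPL.

61.3 dB SPL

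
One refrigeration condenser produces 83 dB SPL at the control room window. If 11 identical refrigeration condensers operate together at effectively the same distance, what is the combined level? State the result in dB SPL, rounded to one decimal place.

93.4 dB SPL

N identical incoherent sources raise the level by 10·log₁₀ N.
L_total = 83 + 10·log₁₀(11) = 83 + 10.414 = 93.41 dB SPL.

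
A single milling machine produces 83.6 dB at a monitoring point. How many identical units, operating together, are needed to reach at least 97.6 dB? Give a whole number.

26

Need L₁ + 10·log₁₀ N ≥ 97.6, i.e. log₁₀ N ≥ 1.40.
N ≥ 10^(14.0/10) = 25.119, so N = 26.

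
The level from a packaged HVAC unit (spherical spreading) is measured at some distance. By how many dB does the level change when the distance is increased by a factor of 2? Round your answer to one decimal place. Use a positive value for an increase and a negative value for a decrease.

-6.0 dB

With spherical spreading the level changes by −20·log₁₀(r₂/r₁).
ΔL = −20·log₁₀(2) = -6.02 dB.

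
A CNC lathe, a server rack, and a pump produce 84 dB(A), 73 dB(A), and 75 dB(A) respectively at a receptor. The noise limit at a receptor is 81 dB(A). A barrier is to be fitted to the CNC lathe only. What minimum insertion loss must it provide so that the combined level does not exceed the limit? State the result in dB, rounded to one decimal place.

Fixed contribution from the other sources: Σ 10^(L/10) = 10^(73/10) + 10^(75/10) = 5.158e+07 (77.12 dB(A)).
The limit corresponds to 10^(81/10) = 1.259e+08; subtracting the fixed part leaves 7.432e+07 for the CNC lathe, i.e. 78.71 dB(A).
So the CNC lathe must be reduced from 84 to 78.71 dB(A): IL = 5.29 dB.

5.3 dB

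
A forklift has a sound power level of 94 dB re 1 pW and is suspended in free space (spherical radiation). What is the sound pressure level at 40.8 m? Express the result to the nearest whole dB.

L_p = L_w − 10·log₁₀(4π·r²) with r = 40.8 m.
4π·r² = 2.092e+04 m², 10·log₁₀ of that is 43.205 dB.
L_p = 94 − 43.205 = 50.79 dB.

51 dB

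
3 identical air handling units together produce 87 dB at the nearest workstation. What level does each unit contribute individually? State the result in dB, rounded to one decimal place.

82.2 dB

Dividing the total intensity by 3 lowers the level by 10·log₁₀ 3 = 4.771 dB: L₁ = 87 − 4.771.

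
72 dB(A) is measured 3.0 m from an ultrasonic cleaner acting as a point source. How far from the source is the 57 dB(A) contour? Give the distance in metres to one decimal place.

16.9 m

Point-source spreading drops the level by 20·log₁₀(r₂/r₁); inverting, r₂/r₁ = 10^(ΔL/20).
r₂ = 3.0·10^((72−57)/20) = 3.0·10^(15.0/20) = 16.87 m.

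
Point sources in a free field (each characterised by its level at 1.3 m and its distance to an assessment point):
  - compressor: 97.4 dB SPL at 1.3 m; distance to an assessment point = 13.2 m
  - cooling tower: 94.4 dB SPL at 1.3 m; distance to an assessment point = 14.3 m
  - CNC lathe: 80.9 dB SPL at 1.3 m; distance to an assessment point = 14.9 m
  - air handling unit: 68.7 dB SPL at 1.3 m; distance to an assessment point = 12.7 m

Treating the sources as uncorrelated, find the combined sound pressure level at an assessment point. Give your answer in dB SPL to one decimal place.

78.9 dB SPL

First find each source's level at the receiver (point-source: −20·log₁₀(r/r_ref)), then combine on an intensity basis.
compressor: 97.4 − 20·log₁₀(13.2/1.3) = 97.4 − 20.13 = 77.27 dB SPL.
cooling tower: 94.4 − 20·log₁₀(14.3/1.3) = 94.4 − 20.83 = 73.57 dB SPL.
CNC lathe: 80.9 − 20·log₁₀(14.9/1.3) = 80.9 − 21.18 = 59.72 dB SPL.
air handling unit: 68.7 − 20·log₁₀(12.7/1.3) = 68.7 − 19.80 = 48.90 dB SPL.
Σ 10^(L/10) = 7.708e+07 → L_total = 10·log₁₀(7.708e+07) = 78.87 dB SPL.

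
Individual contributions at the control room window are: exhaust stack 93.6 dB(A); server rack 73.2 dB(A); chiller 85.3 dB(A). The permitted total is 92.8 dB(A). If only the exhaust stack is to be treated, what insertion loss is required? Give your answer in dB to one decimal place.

The untreated sources together contribute 10^(73.2/10) + 10^(85.3/10) = 3.597e+08, i.e. 85.56 dB(A).
The limit corresponds to 10^(92.8/10) = 1.905e+09; subtracting the fixed part leaves 1.546e+09 for the exhaust stack, i.e. 91.89 dB(A).
Required insertion loss = 93.6 − 91.89 = 1.71 dB.

1.7 dB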